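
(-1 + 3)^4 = 16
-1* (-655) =655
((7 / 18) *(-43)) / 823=-301 / 14814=-0.02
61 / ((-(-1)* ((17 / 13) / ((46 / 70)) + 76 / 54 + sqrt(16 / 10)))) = 67532542155 / 3239815013 -7951146138* sqrt(10) / 3239815013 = 13.08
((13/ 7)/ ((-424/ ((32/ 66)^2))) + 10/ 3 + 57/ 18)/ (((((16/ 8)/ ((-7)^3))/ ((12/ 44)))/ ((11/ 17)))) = -257319335/ 1308252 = -196.69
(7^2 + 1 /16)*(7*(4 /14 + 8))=22765 /8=2845.62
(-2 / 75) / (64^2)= -1 / 153600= -0.00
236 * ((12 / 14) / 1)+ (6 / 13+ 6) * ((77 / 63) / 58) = 202.42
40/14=20/7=2.86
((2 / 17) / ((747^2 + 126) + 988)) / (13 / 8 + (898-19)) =16 / 66963366095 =0.00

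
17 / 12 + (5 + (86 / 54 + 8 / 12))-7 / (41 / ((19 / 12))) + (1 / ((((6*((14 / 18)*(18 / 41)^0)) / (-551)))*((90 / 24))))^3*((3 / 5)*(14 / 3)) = -2962651916887 / 33901875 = -87389.03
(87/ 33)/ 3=29/ 33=0.88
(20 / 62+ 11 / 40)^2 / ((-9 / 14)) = -427063 / 768800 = -0.56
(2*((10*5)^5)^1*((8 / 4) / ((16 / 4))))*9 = 2812500000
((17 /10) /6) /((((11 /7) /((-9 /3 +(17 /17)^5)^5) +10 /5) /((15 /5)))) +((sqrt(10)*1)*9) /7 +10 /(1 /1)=9*sqrt(10) /7 +22802 /2185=14.50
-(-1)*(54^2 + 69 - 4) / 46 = 2981 / 46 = 64.80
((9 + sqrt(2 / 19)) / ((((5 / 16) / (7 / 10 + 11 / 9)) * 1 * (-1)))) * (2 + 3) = -1384 / 5-1384 * sqrt(38) / 855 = -286.78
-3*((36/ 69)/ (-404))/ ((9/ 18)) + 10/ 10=2341/ 2323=1.01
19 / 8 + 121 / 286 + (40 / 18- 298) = -274229 / 936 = -292.98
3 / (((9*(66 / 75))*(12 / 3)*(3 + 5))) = 25 / 2112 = 0.01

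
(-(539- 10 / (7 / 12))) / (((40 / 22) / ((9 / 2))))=-361647 / 280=-1291.60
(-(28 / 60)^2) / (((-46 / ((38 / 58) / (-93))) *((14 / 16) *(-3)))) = 532 / 41870925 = 0.00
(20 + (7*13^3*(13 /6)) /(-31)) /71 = -196207 /13206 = -14.86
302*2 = 604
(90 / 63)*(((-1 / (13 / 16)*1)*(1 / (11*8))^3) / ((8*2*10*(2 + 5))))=-1 / 434097664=-0.00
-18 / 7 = -2.57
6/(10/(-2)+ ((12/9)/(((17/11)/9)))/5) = -510/293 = -1.74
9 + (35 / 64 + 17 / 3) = 2921 / 192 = 15.21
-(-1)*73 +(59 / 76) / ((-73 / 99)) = 399163 / 5548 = 71.95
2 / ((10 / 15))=3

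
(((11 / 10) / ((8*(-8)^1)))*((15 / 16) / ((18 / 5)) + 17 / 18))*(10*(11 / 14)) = -41987 / 258048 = -0.16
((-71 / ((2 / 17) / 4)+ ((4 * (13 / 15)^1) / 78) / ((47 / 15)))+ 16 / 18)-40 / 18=-113520 / 47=-2415.32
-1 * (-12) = 12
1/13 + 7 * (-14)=-1273/13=-97.92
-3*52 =-156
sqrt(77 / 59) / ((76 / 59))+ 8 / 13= 8 / 13+ sqrt(4543) / 76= 1.50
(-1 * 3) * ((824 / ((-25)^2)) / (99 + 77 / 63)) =-11124 / 281875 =-0.04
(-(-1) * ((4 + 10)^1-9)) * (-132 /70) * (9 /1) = -594 /7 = -84.86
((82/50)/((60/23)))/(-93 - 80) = -943/259500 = -0.00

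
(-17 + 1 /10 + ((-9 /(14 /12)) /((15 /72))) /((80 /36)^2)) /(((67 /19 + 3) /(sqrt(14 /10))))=-811243* sqrt(35) /1085000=-4.42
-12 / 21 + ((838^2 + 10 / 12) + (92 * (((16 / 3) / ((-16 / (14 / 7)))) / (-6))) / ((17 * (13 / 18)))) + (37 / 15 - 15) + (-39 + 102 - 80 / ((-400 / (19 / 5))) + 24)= 54324476841 / 77350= 702320.32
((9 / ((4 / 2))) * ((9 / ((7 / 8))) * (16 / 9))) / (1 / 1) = 82.29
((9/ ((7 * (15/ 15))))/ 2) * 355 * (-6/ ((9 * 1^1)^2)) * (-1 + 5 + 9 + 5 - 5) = -4615/ 21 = -219.76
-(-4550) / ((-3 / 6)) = -9100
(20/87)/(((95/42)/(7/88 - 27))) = -2.74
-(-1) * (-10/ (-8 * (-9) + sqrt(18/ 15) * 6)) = -50/ 357 + 5 * sqrt(30)/ 2142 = -0.13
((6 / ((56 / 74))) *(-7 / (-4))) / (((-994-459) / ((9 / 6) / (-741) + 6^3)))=-11844033 / 5742256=-2.06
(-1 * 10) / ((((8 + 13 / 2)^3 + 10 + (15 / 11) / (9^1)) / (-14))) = 36960 / 807517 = 0.05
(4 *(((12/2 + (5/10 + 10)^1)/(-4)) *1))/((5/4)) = -66/5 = -13.20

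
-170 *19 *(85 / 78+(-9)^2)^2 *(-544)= 18009781105520 / 1521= 11840750233.74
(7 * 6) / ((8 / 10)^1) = 105 / 2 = 52.50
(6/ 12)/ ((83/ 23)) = 23/ 166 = 0.14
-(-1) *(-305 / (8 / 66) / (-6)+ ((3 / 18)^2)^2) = 543511 / 1296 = 419.38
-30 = -30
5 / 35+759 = 5314 / 7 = 759.14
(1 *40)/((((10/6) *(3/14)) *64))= 7/4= 1.75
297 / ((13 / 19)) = 5643 / 13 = 434.08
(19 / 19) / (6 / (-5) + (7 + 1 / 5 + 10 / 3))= 3 / 28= 0.11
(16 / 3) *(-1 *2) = -32 / 3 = -10.67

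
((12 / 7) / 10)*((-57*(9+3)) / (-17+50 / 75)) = 12312 / 1715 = 7.18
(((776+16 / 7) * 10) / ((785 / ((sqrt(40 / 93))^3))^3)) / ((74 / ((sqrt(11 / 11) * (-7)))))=-371916800 * sqrt(930) / 332042877899376471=-0.00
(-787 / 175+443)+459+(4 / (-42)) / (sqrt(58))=157063 / 175 - sqrt(58) / 609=897.49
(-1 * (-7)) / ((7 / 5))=5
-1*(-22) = 22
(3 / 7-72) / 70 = -501 / 490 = -1.02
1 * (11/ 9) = 11/ 9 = 1.22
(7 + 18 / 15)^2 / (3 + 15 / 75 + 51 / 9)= 5043 / 665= 7.58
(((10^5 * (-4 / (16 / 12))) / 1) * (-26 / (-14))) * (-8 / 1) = 4457142.86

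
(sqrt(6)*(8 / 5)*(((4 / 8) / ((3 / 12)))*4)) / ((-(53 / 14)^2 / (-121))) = 1517824*sqrt(6) / 14045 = 264.71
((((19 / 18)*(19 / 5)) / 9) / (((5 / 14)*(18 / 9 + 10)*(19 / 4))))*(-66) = -2926 / 2025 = -1.44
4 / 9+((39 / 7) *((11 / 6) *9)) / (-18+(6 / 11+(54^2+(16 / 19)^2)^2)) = 682953334098565 / 1536607641395232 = 0.44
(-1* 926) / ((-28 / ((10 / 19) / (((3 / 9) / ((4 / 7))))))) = 27780 / 931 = 29.84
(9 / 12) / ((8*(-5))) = -3 / 160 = -0.02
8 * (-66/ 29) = -528/ 29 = -18.21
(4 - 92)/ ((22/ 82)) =-328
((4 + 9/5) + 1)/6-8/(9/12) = -143/15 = -9.53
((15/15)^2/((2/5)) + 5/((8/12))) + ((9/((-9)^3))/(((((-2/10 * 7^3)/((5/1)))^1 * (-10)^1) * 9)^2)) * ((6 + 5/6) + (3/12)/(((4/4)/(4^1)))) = 185254820185/18525482136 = 10.00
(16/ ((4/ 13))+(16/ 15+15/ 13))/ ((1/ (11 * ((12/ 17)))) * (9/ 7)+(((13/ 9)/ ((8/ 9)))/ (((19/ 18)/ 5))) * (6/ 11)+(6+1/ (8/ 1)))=123746392/ 23939175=5.17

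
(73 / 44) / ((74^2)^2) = 73 / 1319409344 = 0.00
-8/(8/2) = -2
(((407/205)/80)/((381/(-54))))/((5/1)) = -3663/5207000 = -0.00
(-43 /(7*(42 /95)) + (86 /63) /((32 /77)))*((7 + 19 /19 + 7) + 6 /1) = -74863 /336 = -222.81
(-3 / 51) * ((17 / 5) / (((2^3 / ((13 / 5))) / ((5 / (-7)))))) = 13 / 280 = 0.05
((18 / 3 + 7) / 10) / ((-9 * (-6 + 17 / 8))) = 52 / 1395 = 0.04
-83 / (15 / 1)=-83 / 15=-5.53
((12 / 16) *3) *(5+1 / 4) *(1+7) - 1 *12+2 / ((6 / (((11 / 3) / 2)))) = 748 / 9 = 83.11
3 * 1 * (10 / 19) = 30 / 19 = 1.58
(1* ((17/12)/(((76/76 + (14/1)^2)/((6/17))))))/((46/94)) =47/9062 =0.01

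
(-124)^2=15376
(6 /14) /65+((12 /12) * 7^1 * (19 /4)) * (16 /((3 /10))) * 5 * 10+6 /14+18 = 121055164 /1365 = 88685.10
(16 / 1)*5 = 80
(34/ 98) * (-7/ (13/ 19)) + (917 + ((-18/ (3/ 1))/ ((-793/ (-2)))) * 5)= 5070144/ 5551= 913.37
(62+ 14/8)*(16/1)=1020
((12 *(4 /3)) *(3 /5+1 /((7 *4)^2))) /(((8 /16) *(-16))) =-2357 /1960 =-1.20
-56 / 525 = -0.11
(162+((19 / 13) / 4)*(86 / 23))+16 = 179.37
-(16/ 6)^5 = -32768/ 243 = -134.85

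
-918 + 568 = -350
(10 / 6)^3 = 125 / 27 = 4.63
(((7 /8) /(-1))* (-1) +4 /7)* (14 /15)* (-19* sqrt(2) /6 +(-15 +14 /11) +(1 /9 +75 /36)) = -13701 /880 - 171* sqrt(2) /40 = -21.62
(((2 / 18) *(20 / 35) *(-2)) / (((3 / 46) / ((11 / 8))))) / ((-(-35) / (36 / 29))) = -2024 / 21315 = -0.09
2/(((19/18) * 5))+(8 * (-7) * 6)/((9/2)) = -21172/285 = -74.29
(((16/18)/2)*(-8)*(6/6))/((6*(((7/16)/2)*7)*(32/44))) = -704/1323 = -0.53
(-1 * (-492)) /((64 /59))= 7257 /16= 453.56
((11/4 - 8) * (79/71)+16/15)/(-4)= 20341/17040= 1.19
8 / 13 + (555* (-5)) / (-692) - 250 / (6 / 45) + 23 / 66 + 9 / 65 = -2775548891 / 1484340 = -1869.89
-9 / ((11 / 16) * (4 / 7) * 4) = -63 / 11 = -5.73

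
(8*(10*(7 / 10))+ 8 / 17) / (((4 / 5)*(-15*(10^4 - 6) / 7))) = -280 / 84949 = -0.00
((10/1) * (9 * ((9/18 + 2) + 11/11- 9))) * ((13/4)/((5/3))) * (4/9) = -429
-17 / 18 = -0.94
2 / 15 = 0.13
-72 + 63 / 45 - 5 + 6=-348 / 5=-69.60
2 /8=1 /4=0.25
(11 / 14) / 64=11 / 896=0.01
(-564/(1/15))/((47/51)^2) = -468180/47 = -9961.28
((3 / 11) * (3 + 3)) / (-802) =-9 / 4411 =-0.00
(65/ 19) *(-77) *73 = -365365/ 19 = -19229.74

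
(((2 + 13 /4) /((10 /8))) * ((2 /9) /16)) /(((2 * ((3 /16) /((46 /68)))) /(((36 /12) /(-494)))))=-161 /251940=-0.00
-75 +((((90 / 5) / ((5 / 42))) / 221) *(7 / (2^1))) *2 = -77583 / 1105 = -70.21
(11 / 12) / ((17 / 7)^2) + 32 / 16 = 7475 / 3468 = 2.16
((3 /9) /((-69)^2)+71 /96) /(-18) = -338063 /8227008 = -0.04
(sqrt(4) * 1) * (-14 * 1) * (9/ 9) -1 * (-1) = -27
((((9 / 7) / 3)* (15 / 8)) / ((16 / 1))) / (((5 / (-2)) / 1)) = -9 / 448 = -0.02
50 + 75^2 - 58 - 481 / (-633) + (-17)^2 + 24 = 5930.76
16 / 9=1.78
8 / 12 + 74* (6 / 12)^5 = 143 / 48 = 2.98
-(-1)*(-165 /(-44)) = 15 /4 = 3.75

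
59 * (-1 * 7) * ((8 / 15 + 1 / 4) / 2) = -19411 / 120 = -161.76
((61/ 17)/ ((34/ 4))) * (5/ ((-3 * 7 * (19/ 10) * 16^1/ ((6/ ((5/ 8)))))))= -1220/ 38437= -0.03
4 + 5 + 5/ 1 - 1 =13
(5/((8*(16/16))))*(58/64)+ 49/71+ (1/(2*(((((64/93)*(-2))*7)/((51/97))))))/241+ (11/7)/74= 1.28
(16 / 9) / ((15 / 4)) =64 / 135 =0.47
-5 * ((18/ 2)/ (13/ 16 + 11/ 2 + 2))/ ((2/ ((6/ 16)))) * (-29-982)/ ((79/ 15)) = 2047275/ 10507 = 194.85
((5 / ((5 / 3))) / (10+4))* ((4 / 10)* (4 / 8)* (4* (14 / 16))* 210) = 63 / 2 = 31.50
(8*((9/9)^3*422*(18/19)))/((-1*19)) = -60768/361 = -168.33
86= 86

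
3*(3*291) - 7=2612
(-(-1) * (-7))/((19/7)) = -49/19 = -2.58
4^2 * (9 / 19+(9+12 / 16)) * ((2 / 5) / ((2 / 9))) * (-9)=-251748 / 95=-2649.98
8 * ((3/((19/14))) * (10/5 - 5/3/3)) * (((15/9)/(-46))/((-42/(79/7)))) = 20540/82593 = 0.25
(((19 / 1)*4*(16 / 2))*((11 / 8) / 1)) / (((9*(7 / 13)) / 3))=10868 / 21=517.52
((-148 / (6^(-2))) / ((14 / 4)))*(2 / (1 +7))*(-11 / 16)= 3663 / 14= 261.64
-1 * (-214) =214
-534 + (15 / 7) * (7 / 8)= -4257 / 8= -532.12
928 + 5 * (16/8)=938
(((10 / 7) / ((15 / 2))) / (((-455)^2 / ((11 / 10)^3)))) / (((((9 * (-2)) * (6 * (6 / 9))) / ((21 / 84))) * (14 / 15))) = -1331 / 292153680000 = -0.00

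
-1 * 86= -86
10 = 10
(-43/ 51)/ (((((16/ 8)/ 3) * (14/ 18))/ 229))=-88623/ 238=-372.37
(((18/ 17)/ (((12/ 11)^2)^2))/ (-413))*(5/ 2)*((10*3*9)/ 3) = -366025/ 898688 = -0.41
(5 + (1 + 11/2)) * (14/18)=161/18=8.94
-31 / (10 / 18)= -279 / 5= -55.80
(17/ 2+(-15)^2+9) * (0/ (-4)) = 0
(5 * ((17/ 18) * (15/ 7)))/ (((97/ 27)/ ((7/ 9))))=425/ 194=2.19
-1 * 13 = -13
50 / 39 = 1.28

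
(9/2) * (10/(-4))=-11.25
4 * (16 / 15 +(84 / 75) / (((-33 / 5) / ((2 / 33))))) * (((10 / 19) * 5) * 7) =1610560 / 20691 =77.84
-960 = -960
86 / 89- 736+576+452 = 26074 / 89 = 292.97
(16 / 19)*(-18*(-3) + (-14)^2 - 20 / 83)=331680 / 1577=210.32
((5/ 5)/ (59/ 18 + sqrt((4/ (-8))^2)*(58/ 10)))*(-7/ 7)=-45/ 278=-0.16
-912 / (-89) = 912 / 89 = 10.25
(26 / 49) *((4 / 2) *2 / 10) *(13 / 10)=338 / 1225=0.28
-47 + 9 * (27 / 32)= -1261 / 32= -39.41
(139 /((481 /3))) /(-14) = -417 /6734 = -0.06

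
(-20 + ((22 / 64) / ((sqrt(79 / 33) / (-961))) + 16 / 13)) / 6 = -10571*sqrt(2607) / 15168 -122 / 39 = -38.71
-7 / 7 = -1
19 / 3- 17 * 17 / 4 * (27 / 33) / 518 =425245 / 68376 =6.22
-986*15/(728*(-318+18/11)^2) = -2057/10133760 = -0.00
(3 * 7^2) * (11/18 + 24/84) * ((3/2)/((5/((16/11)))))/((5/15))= 9492/55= 172.58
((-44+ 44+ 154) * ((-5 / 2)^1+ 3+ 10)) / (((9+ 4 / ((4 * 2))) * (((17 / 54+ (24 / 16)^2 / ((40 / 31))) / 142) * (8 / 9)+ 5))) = 2231848080 / 65730367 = 33.95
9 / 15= 3 / 5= 0.60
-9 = -9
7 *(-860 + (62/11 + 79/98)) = -920135/154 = -5974.90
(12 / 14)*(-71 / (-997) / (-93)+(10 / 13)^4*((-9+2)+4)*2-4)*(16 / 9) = -517059384160 / 55612294101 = -9.30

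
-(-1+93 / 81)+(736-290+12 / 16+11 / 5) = 242353 / 540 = 448.80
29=29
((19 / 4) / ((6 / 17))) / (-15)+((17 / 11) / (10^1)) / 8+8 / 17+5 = 618359 / 134640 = 4.59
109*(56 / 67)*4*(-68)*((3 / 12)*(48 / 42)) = -474368 / 67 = -7080.12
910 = 910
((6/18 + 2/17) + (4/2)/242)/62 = 1417/191301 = 0.01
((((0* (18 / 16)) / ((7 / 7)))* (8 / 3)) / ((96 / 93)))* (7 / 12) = 0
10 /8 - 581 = -2319 /4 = -579.75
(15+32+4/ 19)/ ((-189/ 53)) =-15847/ 1197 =-13.24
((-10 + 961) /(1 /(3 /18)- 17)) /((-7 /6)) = 5706 /77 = 74.10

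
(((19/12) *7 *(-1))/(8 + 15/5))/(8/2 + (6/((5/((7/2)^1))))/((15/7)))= -3325/19668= -0.17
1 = 1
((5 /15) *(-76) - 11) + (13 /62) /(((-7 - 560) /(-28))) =-91207 /2511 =-36.32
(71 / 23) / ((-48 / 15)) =-355 / 368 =-0.96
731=731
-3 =-3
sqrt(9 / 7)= 3 * sqrt(7) / 7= 1.13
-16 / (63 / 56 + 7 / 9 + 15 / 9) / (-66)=192 / 2827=0.07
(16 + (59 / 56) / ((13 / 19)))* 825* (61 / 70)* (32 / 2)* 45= 5783399325 / 637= 9079119.82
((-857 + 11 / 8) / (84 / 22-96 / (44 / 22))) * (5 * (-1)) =-376475 / 3888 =-96.83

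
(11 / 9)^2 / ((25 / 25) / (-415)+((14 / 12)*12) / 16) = 401720 / 234657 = 1.71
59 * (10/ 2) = 295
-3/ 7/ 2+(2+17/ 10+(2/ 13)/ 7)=228/ 65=3.51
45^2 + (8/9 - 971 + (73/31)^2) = 9171695/8649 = 1060.43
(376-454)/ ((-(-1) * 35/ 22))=-1716/ 35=-49.03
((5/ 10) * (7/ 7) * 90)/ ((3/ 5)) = 75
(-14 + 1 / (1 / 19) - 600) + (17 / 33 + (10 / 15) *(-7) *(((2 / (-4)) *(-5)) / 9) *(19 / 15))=-531149 / 891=-596.13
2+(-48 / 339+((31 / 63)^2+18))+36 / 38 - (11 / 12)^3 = 11058868229 / 545372352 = 20.28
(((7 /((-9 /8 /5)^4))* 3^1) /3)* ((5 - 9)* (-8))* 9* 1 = 786611.80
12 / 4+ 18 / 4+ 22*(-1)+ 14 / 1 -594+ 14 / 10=-5931 / 10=-593.10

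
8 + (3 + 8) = 19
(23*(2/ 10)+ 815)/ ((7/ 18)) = 2107.54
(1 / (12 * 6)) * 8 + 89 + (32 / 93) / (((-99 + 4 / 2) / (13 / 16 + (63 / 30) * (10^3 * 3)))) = 1806736 / 27063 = 66.76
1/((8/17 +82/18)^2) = 23409/591361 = 0.04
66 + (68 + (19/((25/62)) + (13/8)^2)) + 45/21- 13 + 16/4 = 1981319/11200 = 176.90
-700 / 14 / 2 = -25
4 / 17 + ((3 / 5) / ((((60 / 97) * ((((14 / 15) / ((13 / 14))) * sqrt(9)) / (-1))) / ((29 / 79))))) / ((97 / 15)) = 228517 / 1052912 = 0.22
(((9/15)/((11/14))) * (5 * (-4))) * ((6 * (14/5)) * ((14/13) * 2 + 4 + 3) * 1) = -1679328/715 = -2348.71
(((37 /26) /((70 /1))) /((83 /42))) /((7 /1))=111 /75530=0.00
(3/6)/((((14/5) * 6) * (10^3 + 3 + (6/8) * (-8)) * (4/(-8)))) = -5/83748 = -0.00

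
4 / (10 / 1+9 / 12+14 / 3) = 48 / 185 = 0.26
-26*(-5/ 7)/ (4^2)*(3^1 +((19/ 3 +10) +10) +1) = 845/ 24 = 35.21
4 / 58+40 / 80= 33 / 58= 0.57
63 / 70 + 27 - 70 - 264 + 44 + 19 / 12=-15631 / 60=-260.52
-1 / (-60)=1 / 60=0.02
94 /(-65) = -94 /65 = -1.45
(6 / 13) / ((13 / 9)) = 54 / 169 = 0.32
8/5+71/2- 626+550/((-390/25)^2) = -4461397/7605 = -586.64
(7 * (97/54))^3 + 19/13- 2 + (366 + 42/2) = 4860708043/2047032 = 2374.51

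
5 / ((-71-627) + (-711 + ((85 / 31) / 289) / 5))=-2635 / 742542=-0.00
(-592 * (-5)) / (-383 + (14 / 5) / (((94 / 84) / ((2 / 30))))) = -3478000 / 449829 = -7.73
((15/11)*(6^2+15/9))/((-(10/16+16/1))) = -4520/1463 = -3.09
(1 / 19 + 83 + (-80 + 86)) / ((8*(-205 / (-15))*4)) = 1269 / 6232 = 0.20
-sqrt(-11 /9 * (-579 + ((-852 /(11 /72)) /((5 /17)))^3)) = -sqrt(5670652601206176585) /825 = -2886440.25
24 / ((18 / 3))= 4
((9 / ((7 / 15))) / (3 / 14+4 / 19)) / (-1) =-5130 / 113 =-45.40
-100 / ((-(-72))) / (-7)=25 / 126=0.20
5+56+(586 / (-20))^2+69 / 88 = 2024603 / 2200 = 920.27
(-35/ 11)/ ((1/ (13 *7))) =-3185/ 11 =-289.55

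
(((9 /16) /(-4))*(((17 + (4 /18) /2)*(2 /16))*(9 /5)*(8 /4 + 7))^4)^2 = 4308746025118042258524081 /104857600000000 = 41091404200.73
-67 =-67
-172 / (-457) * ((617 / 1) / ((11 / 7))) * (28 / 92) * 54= 280804104 / 115621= 2428.66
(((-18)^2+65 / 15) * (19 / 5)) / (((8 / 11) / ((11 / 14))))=452903 / 336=1347.93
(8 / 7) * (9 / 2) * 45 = 231.43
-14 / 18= -7 / 9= -0.78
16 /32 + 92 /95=279 /190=1.47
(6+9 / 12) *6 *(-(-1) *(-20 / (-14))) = 405 / 7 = 57.86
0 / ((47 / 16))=0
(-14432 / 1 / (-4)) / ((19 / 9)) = 1709.05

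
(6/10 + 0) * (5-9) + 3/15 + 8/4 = -1/5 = -0.20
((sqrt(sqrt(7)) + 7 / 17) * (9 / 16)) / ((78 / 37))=777 / 7072 + 111 * 7^(1 / 4) / 416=0.54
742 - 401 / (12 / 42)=-1323 / 2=-661.50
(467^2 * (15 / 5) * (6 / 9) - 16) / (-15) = -436162 / 15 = -29077.47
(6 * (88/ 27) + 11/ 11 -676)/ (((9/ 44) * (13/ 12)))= -1038224/ 351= -2957.90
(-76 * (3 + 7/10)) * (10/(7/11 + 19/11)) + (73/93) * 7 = -1431695/1209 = -1184.20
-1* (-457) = 457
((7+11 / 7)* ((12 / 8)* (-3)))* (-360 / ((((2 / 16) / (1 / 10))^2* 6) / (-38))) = -393984 / 7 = -56283.43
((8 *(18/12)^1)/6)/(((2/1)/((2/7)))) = 2/7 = 0.29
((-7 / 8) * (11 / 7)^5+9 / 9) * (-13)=1843959 / 19208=96.00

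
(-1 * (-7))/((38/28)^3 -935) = -19208/2558781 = -0.01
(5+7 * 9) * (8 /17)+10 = 42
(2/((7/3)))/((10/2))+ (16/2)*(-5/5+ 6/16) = -4.83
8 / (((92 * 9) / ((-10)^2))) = 200 / 207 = 0.97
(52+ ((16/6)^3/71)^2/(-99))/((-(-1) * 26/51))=160803564638/1576527381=102.00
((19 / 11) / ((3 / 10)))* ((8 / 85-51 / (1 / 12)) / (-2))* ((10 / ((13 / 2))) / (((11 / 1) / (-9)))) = -59293680 / 26741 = -2217.33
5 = 5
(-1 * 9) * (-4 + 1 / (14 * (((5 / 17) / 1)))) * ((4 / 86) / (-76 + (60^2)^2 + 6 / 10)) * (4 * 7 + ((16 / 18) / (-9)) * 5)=585964 / 175542178707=0.00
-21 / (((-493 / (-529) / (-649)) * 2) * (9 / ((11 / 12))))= 26435717 / 35496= 744.75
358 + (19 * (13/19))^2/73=360.32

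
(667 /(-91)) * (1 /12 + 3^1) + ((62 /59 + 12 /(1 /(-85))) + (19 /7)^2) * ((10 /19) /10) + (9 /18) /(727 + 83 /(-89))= -75.84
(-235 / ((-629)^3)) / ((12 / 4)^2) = 235 / 2239723701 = 0.00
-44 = -44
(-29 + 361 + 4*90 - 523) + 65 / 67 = 11388 / 67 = 169.97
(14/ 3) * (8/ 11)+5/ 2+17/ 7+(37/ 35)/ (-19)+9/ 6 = 214334/ 21945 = 9.77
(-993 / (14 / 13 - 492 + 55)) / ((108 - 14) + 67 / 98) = 421694 / 17528031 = 0.02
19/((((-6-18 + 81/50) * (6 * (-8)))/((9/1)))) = 475/2984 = 0.16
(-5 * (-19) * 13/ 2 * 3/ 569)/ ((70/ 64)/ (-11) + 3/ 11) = 18.79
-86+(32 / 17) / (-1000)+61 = -25.00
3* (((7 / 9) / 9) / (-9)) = -0.03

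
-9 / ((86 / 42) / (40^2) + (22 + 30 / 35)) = -302400 / 768043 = -0.39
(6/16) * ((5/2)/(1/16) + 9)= 147/8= 18.38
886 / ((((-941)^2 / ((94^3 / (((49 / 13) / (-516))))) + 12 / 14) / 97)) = 3351815545810368 / 33125624849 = 101184.98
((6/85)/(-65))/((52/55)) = -33/28730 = -0.00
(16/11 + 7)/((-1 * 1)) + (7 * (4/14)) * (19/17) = -6.22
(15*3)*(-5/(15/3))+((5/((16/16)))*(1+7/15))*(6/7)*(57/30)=-1157/35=-33.06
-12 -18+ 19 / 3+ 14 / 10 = -334 / 15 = -22.27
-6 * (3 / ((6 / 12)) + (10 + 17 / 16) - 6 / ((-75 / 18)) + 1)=-23403 / 200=-117.02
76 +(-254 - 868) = -1046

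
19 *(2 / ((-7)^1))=-38 / 7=-5.43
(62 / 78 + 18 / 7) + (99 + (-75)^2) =1563571 / 273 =5727.37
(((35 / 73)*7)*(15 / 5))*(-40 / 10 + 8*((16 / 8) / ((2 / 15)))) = 85260 / 73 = 1167.95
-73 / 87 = -0.84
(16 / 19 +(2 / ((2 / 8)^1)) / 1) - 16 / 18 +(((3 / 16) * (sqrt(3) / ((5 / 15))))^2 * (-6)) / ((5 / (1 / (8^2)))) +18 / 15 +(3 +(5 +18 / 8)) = 135778573 / 7004160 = 19.39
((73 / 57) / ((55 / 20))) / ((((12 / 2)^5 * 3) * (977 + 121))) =73 / 4015017072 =0.00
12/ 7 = 1.71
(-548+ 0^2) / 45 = -548 / 45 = -12.18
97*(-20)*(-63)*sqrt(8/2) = 244440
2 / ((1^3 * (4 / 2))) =1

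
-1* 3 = -3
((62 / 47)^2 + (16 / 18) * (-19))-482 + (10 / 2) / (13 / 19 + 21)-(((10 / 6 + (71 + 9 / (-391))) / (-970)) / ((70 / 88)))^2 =-406595475040049979257 / 818219701738457500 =-496.93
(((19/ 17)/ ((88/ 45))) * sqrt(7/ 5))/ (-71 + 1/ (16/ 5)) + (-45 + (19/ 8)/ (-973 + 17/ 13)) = -4547767/ 101056 - 114 * sqrt(35)/ 70499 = -45.01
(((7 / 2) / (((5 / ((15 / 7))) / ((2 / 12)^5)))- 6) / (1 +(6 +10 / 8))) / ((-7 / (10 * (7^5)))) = 373391515 / 21384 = 17461.26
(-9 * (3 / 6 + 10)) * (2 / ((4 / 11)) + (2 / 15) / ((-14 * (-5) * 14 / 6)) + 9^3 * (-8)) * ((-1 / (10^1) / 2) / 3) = -128474307 / 14000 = -9176.74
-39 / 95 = -0.41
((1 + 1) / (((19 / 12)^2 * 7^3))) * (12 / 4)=864 / 123823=0.01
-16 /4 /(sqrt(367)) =-4*sqrt(367) /367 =-0.21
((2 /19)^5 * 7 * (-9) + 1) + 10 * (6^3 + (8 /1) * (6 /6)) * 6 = 13441.00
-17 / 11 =-1.55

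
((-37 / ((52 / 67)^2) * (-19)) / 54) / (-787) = -3155767 / 114914592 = -0.03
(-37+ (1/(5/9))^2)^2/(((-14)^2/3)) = 534252/30625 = 17.44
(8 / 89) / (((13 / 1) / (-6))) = -48 / 1157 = -0.04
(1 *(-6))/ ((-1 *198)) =1/ 33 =0.03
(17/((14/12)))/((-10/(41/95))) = -2091/3325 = -0.63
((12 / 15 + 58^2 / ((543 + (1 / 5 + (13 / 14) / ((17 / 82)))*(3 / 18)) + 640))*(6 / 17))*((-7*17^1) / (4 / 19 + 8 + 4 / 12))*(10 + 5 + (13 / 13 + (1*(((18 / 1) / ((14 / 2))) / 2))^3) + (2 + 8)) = -247451261024 / 491458485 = -503.50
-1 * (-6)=6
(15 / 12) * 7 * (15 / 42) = 25 / 8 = 3.12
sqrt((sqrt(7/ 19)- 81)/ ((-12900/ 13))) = sqrt(49037157- 31863 * sqrt(133))/ 24510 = 0.28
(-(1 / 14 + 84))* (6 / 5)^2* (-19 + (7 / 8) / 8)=12806937 / 5600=2286.95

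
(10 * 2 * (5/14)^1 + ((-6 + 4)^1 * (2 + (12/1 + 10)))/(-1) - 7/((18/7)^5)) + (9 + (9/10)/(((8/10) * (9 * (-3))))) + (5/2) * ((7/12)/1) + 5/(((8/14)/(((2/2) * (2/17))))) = 66.53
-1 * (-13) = 13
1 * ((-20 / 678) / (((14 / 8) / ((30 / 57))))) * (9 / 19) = -1200 / 285551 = -0.00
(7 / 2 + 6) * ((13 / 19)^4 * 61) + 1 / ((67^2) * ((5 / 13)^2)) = 195523070067 / 1539502550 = 127.00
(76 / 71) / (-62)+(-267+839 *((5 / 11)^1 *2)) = 12001635 / 24211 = 495.71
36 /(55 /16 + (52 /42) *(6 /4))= 4032 /593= 6.80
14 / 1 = 14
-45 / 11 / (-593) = 45 / 6523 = 0.01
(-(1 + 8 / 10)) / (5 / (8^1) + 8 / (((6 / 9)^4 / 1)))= -72 / 1645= -0.04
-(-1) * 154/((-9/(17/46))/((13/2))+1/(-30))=-1021020/25061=-40.74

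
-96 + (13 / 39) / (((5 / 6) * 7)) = -3358 / 35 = -95.94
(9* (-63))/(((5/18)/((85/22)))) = -86751/11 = -7886.45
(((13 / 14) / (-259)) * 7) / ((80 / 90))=-117 / 4144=-0.03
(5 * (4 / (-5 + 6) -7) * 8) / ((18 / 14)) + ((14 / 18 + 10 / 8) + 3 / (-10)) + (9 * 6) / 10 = -15517 / 180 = -86.21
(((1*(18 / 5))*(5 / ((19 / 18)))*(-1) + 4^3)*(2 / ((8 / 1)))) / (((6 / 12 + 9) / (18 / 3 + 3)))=4014 / 361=11.12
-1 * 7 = -7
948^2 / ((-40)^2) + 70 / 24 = 564.61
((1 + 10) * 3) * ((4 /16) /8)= 33 /32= 1.03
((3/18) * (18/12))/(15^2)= 0.00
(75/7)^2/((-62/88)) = -247500/1519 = -162.94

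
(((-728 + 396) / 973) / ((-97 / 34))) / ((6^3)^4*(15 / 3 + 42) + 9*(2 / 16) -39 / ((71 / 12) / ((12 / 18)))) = 6411584 / 5484610272812345619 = 0.00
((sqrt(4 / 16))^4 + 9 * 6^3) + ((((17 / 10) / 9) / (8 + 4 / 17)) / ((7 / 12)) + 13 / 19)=2172714953 / 1117200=1944.79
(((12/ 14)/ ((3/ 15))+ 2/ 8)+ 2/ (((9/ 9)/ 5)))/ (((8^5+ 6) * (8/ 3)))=1221/ 7341376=0.00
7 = 7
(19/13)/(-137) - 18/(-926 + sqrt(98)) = 63 * sqrt(2)/428689 + 6697763/763495109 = 0.01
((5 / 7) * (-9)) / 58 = -45 / 406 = -0.11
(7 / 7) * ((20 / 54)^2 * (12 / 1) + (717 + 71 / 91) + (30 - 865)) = -2555681 / 22113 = -115.57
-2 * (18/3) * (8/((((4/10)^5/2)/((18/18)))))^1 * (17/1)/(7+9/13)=-82875/2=-41437.50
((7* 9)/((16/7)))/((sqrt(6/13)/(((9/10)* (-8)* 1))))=-292.11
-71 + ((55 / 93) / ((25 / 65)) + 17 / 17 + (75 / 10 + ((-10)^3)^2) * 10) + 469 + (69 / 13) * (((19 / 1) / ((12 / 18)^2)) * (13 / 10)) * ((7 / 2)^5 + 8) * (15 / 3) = 256814670941 / 23808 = 10786906.54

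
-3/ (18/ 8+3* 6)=-4/ 27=-0.15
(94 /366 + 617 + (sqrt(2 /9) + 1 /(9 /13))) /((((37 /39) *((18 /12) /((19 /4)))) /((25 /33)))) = 6175 *sqrt(2) /7326 + 2097443725 /1340658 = 1565.68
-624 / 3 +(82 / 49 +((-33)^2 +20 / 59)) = 2552789 / 2891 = 883.01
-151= -151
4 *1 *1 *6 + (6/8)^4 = 24.32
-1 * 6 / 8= -3 / 4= -0.75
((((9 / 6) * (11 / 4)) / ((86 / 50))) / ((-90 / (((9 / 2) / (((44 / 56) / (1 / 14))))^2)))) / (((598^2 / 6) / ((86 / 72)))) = -45 / 503506432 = -0.00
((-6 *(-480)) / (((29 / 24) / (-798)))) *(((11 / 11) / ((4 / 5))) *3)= -206841600 / 29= -7132468.97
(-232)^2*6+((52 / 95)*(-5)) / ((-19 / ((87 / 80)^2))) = 322944.17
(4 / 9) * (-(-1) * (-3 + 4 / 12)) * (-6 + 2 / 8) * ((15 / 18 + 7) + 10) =9844 / 81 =121.53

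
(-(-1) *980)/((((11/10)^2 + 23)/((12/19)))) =392000/15333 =25.57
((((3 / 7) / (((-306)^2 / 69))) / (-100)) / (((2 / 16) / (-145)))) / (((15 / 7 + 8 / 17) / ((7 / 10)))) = 4669 / 4758300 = 0.00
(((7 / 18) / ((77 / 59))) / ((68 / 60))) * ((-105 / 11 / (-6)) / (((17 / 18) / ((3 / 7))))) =13275 / 69938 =0.19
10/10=1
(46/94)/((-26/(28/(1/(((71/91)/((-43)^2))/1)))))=-3266/14686607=-0.00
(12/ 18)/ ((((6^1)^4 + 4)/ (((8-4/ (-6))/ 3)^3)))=676/ 54675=0.01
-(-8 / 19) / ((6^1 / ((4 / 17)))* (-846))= -8 / 409887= -0.00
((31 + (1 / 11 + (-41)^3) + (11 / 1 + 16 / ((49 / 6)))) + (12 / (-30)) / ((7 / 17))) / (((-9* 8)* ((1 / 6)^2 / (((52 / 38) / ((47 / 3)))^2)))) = 564674285916 / 2149125055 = 262.75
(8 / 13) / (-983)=-8 / 12779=-0.00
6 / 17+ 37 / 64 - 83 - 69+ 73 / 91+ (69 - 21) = -10125225 / 99008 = -102.27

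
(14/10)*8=56/5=11.20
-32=-32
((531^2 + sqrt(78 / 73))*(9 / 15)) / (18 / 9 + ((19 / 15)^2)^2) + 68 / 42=30375*sqrt(5694) / 16904683 + 179863746289 / 4862991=36986.37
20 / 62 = 10 / 31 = 0.32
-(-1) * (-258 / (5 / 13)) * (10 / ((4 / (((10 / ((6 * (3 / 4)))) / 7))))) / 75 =-7.10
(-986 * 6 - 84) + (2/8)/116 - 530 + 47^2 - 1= -2005407/464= -4322.00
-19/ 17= -1.12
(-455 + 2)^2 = 205209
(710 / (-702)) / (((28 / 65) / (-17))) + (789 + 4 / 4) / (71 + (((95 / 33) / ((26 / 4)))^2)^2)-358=-558385078186246583 / 1819049836477356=-306.97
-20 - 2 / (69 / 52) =-1484 / 69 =-21.51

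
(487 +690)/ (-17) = -1177/ 17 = -69.24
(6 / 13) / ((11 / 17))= 102 / 143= 0.71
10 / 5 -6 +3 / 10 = -37 / 10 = -3.70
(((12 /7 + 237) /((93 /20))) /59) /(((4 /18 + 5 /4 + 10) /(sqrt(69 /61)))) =401040*sqrt(4209) /322545979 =0.08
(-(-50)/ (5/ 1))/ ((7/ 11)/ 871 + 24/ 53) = 1015586/ 46063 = 22.05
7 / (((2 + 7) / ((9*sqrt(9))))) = 21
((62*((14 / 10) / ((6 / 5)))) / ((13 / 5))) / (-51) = -1085 / 1989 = -0.55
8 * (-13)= -104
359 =359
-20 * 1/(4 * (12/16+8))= -4/7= -0.57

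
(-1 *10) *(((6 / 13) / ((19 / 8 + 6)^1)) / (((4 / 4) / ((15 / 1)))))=-7200 / 871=-8.27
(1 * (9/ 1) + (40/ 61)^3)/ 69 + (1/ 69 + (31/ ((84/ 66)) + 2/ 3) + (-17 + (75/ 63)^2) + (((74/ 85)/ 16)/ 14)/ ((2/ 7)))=2614771684097/ 272268249120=9.60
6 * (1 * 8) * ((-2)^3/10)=-192/5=-38.40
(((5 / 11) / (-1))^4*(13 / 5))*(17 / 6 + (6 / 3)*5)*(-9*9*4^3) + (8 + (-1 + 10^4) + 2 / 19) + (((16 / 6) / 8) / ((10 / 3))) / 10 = 6633793789 / 2528900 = 2623.19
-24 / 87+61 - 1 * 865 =-23324 / 29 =-804.28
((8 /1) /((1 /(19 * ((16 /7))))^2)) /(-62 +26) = -184832 /441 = -419.12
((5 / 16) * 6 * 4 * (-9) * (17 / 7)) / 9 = -255 / 14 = -18.21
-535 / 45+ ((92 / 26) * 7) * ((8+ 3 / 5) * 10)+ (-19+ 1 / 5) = 1228187 / 585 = 2099.46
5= 5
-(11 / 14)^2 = -121 / 196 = -0.62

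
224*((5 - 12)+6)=-224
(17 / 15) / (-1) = -17 / 15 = -1.13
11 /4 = 2.75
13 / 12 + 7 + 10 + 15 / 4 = 131 / 6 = 21.83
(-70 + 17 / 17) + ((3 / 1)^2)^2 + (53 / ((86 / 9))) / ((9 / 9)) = 1509 / 86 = 17.55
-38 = -38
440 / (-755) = -88 / 151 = -0.58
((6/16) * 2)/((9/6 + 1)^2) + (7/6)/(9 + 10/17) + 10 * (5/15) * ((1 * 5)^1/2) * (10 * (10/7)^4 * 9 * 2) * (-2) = -733485812491/58704450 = -12494.55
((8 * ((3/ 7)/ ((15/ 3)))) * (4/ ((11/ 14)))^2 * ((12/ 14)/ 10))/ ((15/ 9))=13824/ 15125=0.91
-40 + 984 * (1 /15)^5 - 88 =-32399672 /253125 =-128.00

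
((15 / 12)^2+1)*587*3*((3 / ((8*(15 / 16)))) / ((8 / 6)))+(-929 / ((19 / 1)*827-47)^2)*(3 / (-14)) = 31009695810403 / 22906198560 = 1353.77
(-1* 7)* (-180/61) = 1260/61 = 20.66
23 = 23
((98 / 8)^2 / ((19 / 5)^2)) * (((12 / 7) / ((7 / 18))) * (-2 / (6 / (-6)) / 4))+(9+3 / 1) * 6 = 137043 / 1444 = 94.91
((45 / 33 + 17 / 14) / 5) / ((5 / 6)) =1191 / 1925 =0.62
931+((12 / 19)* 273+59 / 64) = 1342881 / 1216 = 1104.34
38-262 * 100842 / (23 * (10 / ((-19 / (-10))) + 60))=-125226929 / 7130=-17563.38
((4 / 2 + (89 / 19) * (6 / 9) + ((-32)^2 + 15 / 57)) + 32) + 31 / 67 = 4055200 / 3819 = 1061.85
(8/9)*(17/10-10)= -332/45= -7.38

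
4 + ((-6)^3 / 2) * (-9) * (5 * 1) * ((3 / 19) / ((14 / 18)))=990.62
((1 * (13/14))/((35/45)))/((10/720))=4212/49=85.96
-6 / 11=-0.55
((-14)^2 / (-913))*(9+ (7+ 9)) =-5.37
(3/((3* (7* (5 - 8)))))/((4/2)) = -1/42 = -0.02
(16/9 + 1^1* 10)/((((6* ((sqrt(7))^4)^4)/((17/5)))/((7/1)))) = 901/111178305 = 0.00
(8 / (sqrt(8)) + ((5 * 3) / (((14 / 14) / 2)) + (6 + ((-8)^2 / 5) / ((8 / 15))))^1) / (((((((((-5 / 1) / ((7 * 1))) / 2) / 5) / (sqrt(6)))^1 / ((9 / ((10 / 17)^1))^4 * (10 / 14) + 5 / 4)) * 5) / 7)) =3835991467 * sqrt(6) * (-30 - sqrt(2)) / 2500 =-118069966.72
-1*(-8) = 8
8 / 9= 0.89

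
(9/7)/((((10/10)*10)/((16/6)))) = 12/35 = 0.34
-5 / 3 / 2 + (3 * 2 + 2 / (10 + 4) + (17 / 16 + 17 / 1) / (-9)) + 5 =8369 / 1008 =8.30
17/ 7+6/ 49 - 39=-1786/ 49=-36.45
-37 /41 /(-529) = 37 /21689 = 0.00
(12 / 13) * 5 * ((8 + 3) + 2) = 60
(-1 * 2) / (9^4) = -2 / 6561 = -0.00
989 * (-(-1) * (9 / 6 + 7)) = 16813 / 2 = 8406.50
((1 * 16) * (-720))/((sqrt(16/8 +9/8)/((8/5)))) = -10426.71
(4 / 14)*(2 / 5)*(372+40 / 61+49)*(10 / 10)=102884 / 2135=48.19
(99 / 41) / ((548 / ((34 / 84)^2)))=3179 / 4403728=0.00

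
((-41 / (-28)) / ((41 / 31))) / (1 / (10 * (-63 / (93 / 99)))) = -1485 / 2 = -742.50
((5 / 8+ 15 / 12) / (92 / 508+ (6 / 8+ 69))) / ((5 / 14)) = 381 / 5075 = 0.08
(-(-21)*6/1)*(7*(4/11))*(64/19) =225792/209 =1080.34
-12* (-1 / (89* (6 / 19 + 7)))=228 / 12371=0.02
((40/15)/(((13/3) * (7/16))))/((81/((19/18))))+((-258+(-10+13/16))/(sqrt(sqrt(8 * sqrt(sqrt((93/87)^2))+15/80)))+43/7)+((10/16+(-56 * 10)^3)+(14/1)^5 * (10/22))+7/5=-175371683.03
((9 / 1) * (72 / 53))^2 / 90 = 23328 / 14045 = 1.66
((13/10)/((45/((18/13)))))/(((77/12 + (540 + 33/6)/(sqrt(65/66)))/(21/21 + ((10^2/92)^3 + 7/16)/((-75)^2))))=-33226076793/39096473717337500 + 1195043399379 * sqrt(4290)/1075153027226781250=0.00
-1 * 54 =-54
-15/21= -5/7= -0.71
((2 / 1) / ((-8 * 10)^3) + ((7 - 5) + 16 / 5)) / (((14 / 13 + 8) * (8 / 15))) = 1.07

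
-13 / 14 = -0.93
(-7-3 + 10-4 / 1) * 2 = -8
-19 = -19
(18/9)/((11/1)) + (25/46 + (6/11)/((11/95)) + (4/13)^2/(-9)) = 45931841/8465886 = 5.43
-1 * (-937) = 937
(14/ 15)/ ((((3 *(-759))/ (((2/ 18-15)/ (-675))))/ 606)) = -378952/ 69163875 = -0.01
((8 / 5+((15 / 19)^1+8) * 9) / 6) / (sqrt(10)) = 7667 * sqrt(10) / 5700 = 4.25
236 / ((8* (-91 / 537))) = -31683 / 182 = -174.08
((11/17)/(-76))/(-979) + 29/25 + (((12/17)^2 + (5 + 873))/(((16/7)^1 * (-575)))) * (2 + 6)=-4706638457/1124007700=-4.19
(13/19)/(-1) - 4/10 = -1.08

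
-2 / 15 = -0.13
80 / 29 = 2.76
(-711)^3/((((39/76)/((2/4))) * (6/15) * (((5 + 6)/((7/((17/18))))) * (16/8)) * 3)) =-239017911615/2431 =-98320819.26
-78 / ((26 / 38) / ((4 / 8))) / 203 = -57 / 203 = -0.28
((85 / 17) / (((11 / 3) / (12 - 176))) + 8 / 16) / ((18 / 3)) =-4909 / 132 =-37.19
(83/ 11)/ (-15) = -83/ 165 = -0.50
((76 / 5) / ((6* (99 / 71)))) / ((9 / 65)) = 35074 / 2673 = 13.12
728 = 728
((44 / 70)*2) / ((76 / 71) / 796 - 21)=-310838 / 5192075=-0.06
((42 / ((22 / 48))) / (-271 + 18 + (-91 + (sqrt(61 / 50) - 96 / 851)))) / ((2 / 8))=-50240098944000 / 47164910141129 - 14599892160 * sqrt(122) / 47164910141129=-1.07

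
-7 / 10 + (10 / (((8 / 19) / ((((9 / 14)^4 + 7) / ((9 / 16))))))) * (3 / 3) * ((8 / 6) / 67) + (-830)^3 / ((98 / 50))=-12670942635454513 / 43434090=-291728055.90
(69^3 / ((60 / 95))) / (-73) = -2080557 / 292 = -7125.20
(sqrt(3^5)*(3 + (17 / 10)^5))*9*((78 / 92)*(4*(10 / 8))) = 5433028263*sqrt(3) / 920000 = 10228.57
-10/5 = -2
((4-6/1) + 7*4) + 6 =32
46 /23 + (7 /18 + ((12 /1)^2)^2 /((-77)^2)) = 628195 /106722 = 5.89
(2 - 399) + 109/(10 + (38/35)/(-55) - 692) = -521426361/1312888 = -397.16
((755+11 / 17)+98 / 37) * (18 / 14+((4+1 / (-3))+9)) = 139751624 / 13209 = 10580.03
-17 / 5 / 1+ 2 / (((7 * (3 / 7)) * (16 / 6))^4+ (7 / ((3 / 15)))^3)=-798497 / 234855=-3.40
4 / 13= 0.31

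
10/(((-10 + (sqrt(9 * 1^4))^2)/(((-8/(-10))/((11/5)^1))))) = -40/11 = -3.64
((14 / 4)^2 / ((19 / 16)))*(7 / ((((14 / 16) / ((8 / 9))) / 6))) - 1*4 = 24860 / 57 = 436.14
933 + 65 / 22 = 20591 / 22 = 935.95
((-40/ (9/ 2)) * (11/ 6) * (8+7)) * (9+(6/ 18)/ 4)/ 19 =-59950/ 513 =-116.86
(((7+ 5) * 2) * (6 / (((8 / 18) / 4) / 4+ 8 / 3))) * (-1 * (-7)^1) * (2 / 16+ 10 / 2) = 185976 / 97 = 1917.28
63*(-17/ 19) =-1071/ 19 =-56.37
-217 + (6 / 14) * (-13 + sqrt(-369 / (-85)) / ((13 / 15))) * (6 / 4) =-3155 / 14 + 81 * sqrt(3485) / 3094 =-223.81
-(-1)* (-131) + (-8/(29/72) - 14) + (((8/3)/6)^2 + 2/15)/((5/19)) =-9607691/58725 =-163.60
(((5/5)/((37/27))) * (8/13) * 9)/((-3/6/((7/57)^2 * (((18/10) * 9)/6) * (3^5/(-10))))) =34720812/4341025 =8.00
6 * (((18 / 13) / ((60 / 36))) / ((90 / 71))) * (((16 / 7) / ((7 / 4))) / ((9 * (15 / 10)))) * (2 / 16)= 2272 / 47775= 0.05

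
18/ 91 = 0.20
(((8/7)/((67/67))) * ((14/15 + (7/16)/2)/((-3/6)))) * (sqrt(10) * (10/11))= -79 * sqrt(10)/33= -7.57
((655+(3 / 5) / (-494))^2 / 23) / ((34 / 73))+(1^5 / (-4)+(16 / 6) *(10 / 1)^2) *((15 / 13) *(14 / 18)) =1729916956667963 / 42938134200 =40288.59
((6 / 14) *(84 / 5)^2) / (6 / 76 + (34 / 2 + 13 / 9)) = 147744 / 22625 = 6.53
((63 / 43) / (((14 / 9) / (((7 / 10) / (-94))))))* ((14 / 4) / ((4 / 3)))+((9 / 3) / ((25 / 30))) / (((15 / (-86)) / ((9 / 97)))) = -606448431 / 313659200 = -1.93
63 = 63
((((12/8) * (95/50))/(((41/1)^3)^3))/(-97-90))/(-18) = 19/7346450607800484840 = 0.00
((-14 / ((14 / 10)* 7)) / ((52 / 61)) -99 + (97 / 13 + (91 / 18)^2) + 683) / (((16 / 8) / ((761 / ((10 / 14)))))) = 1062052361 / 3240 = 327793.94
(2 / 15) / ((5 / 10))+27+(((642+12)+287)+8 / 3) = 14564 / 15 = 970.93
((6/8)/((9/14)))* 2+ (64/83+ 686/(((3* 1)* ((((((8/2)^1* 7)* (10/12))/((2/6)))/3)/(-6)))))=-69341/1245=-55.70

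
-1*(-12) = 12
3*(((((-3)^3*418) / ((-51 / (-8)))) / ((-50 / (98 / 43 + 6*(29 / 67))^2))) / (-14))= -4454500773888 / 24692978975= -180.40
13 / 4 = 3.25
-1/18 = -0.06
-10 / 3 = -3.33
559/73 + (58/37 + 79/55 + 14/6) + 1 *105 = 117.99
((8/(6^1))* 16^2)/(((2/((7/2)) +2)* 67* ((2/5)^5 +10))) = 5600000/28294569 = 0.20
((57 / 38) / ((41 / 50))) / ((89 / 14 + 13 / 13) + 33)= 210 / 4633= 0.05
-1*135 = -135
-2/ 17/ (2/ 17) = -1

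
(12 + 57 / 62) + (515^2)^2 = 4361346639551 / 62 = 70344300637.92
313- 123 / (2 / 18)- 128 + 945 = 23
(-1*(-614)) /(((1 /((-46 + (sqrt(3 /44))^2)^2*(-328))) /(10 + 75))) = -4369923003695 /121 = -36115066146.24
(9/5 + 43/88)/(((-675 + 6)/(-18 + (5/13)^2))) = 3038119/49746840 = 0.06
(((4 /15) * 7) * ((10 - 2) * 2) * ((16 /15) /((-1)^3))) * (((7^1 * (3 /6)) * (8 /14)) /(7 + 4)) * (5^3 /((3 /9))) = -71680 /33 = -2172.12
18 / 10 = 9 / 5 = 1.80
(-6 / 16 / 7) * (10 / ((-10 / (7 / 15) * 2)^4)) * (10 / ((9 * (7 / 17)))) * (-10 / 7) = 119 / 194400000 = 0.00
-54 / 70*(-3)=81 / 35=2.31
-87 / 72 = -29 / 24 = -1.21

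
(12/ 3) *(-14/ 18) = -28/ 9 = -3.11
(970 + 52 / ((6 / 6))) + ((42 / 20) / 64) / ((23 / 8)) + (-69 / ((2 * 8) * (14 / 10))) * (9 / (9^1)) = 1640479 / 1610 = 1018.93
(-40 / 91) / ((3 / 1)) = -40 / 273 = -0.15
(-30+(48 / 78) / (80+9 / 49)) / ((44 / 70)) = -26808565 / 561847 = -47.72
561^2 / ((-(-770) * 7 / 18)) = 257499 / 245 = 1051.02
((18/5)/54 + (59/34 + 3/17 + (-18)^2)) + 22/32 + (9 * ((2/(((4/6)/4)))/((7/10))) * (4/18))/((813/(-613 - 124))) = 2287759109/7739760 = 295.59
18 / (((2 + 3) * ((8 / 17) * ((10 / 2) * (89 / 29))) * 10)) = 4437 / 89000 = 0.05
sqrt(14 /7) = sqrt(2) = 1.41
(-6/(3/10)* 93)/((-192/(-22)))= -1705/8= -213.12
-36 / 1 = -36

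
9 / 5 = 1.80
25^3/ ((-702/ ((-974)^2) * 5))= -1482306250/ 351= -4223094.73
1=1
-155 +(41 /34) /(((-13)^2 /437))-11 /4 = -1777029 /11492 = -154.63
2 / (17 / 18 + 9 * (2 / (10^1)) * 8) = 180 / 1381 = 0.13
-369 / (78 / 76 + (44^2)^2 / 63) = -21546 / 3473905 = -0.01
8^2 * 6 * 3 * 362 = 417024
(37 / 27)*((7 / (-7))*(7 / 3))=-259 / 81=-3.20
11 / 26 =0.42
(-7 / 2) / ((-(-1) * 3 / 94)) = -109.67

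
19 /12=1.58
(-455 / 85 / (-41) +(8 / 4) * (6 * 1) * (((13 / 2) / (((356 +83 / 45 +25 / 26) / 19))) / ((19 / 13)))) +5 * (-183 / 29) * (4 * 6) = -6400466935303 / 8485478039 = -754.28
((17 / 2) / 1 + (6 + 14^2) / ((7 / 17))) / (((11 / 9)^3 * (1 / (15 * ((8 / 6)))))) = 50935230 / 9317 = 5466.91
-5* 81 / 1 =-405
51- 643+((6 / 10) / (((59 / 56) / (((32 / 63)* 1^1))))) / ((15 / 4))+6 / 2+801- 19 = 2563099 / 13275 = 193.08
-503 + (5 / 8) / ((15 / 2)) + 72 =-5171 / 12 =-430.92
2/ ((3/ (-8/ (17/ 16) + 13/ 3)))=-326/ 153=-2.13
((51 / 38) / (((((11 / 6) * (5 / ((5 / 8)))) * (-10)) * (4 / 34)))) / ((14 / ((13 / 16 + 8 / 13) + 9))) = -5641569 / 97377280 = -0.06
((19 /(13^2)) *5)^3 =857375 /4826809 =0.18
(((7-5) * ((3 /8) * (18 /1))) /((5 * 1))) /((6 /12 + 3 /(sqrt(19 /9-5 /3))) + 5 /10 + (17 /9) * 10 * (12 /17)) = 0.14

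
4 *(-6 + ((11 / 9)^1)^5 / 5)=-6441676 / 295245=-21.82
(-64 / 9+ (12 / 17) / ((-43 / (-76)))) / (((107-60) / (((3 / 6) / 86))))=-9644 / 13296159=-0.00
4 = 4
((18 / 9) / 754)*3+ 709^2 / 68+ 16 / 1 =189921117 / 25636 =7408.38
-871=-871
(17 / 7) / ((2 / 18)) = 153 / 7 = 21.86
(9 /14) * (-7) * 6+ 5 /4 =-103 /4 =-25.75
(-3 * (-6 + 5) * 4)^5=248832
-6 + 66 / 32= -63 / 16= -3.94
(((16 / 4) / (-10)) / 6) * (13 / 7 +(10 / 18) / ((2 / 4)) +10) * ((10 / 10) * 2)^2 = -3.46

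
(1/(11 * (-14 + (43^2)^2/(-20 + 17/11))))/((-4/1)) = 0.00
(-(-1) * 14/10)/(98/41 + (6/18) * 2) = 861/1880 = 0.46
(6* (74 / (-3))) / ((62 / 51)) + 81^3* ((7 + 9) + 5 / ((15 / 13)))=334981203 / 31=10805845.26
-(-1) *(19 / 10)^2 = 361 / 100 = 3.61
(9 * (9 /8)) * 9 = 729 /8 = 91.12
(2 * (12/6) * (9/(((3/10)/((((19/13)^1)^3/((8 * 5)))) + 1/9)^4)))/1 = 522776130623750963556/3552386272023258150625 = 0.15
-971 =-971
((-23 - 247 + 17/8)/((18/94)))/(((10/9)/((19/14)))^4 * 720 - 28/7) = -4.38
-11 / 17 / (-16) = 11 / 272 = 0.04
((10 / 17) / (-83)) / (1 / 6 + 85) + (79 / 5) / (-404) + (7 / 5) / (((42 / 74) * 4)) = 126160495 / 218469363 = 0.58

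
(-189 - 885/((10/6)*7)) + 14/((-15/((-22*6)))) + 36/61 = -141.07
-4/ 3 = -1.33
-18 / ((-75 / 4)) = 24 / 25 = 0.96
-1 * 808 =-808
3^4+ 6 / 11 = 897 / 11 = 81.55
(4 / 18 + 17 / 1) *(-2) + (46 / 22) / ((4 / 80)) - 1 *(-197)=204.37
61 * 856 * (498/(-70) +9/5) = -9712176/35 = -277490.74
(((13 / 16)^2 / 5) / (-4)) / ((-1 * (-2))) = -169 / 10240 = -0.02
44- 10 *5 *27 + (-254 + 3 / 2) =-3117 / 2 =-1558.50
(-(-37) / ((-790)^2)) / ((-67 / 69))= -0.00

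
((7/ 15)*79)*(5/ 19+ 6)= 65807/ 285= 230.90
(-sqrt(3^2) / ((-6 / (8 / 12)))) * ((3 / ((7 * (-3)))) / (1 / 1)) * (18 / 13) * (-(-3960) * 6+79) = -143034 / 91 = -1571.80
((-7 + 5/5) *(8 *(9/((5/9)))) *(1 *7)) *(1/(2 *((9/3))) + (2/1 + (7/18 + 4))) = -178416/5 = -35683.20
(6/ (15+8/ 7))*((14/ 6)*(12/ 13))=1176/ 1469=0.80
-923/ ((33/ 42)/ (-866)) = 11190452/ 11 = 1017313.82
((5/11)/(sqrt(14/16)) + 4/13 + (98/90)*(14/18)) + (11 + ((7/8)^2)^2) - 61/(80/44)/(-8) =10*sqrt(14)/77 + 365200753/21565440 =17.42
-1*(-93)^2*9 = -77841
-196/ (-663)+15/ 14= 12689/ 9282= 1.37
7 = 7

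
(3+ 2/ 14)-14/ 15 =232/ 105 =2.21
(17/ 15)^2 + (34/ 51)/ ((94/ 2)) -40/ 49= 249917/ 518175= 0.48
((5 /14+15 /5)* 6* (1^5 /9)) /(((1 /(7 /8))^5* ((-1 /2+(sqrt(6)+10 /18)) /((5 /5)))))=-338541 /31834112+3046869* sqrt(6) /15917056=0.46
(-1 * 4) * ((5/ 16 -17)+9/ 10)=1263/ 20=63.15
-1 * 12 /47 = -12 /47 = -0.26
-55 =-55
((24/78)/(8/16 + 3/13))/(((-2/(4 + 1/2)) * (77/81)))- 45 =-67293/1463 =-46.00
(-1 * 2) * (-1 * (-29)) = -58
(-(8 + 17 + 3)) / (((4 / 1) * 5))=-7 / 5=-1.40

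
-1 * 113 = -113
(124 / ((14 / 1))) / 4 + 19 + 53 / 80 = 12251 / 560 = 21.88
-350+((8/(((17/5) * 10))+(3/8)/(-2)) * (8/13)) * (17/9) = -349.94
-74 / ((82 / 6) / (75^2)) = -1248750 / 41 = -30457.32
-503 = -503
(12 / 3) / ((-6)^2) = 1 / 9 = 0.11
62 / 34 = 31 / 17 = 1.82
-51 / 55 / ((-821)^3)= 51 / 30436321355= 0.00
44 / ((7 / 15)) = 660 / 7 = 94.29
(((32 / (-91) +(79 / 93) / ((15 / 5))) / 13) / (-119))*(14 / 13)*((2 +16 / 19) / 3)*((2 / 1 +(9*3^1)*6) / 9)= 1140784 / 1385909343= 0.00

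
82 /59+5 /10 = 223 /118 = 1.89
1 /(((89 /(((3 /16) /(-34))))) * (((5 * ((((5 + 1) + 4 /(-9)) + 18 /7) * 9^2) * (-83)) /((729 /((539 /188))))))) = 11421 /198033059840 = 0.00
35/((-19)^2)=35/361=0.10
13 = 13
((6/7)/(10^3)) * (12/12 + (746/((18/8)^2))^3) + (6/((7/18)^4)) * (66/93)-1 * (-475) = 22440253423022501/6592614178500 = 3403.85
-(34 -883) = 849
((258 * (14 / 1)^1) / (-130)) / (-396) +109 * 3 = 1403131 / 4290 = 327.07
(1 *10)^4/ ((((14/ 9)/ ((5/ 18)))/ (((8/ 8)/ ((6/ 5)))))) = 31250/ 21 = 1488.10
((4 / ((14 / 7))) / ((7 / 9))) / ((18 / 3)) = 3 / 7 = 0.43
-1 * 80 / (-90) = 8 / 9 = 0.89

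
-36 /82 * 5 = -90 /41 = -2.20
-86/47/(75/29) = -0.71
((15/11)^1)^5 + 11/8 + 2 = 10423377/1288408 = 8.09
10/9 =1.11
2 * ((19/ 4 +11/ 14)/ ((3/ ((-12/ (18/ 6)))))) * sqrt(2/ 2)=-310/ 21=-14.76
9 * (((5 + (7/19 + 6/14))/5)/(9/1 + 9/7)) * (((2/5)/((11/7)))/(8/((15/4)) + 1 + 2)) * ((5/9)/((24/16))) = 257/13794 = 0.02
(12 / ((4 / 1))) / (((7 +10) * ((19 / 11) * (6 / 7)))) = 77 / 646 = 0.12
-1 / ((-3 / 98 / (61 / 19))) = 5978 / 57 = 104.88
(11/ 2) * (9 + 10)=209/ 2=104.50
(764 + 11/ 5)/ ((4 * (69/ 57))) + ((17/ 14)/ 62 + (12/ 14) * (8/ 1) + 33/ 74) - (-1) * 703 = 1603943013/ 1846670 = 868.56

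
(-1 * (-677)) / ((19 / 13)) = 8801 / 19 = 463.21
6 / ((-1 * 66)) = -1 / 11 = -0.09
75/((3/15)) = 375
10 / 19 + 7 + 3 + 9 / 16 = 3371 / 304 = 11.09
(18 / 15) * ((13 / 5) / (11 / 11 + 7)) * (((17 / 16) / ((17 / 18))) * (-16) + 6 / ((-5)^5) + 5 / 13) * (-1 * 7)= 15029763 / 312500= 48.10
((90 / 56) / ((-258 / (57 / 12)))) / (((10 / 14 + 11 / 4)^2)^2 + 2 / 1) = -260680 / 1286539833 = -0.00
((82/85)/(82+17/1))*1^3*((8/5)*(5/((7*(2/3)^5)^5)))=3859870331907/32955789475840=0.12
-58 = -58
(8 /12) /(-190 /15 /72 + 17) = 72 /1817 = 0.04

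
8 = 8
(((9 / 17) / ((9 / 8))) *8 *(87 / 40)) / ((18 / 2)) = 232 / 255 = 0.91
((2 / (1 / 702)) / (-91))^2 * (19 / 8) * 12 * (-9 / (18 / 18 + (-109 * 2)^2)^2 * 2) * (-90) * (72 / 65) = 7754787072 / 1438744523125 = 0.01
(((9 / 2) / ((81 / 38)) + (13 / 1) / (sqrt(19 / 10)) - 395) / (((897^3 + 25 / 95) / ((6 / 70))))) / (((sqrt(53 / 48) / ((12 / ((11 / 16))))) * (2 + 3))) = -2149888 * sqrt(159) / 174882980670475 + 3744 * sqrt(30210) / 174882980670475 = -0.00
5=5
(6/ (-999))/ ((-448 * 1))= 1/ 74592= 0.00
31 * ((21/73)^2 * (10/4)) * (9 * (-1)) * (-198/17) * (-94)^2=538150438980/90593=5940309.28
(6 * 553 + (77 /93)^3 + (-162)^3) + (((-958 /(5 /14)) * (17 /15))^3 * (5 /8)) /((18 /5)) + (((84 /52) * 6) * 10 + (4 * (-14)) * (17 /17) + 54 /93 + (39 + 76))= -287153366680394618632 /58818605625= -4882015879.65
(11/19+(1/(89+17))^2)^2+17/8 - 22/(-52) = 1708334416655/592480437328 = 2.88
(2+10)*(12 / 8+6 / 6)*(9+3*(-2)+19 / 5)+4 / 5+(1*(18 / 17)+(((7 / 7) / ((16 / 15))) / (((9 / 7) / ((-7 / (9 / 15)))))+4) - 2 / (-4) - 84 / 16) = 2406407 / 12240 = 196.60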